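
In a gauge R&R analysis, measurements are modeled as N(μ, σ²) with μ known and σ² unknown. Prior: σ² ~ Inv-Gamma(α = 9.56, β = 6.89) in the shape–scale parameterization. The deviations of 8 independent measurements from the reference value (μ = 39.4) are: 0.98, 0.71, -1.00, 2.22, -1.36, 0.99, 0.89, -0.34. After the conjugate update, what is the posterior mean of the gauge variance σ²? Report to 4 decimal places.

With known mean μ and an Inverse-Gamma(α, β) prior on σ², the Normal likelihood is conjugate: posterior is Inv-Gamma(α + n/2, β + Σ(xᵢ−μ)²/2).
Σ(xᵢ−μ)² = (0.98)² + (0.71)² + (-1.00)² + (2.22)² + (-1.36)² + (0.99)² + (0.89)² + (-0.34)² = 11.1303.
Posterior: Inv-Gamma(9.56 + 8/2, 6.89 + 11.1303/2) = Inv-Gamma(13.56, 12.45515).
E[σ²|data] = β/(α−1) = 12.45515/12.56 = 0.9917.

0.9917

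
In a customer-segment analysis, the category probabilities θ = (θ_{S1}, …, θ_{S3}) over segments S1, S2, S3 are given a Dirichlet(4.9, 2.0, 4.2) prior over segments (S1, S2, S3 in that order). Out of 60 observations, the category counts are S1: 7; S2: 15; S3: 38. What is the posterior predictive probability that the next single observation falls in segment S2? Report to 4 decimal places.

0.2391

The Dirichlet prior is conjugate to the Multinomial likelihood: each posterior αⱼ = prior αⱼ + observed count nⱼ.
Posterior concentration: (11.9, 17.0, 42.2), total = 71.1.
P(next = S2 | data) = α_{S2}/Σα = 0.2391.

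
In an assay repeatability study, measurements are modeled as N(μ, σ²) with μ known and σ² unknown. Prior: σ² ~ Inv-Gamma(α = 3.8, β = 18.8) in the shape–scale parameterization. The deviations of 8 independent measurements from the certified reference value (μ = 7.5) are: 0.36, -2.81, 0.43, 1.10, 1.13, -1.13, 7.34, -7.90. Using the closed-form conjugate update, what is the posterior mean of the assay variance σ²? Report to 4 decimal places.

12.1956

With known mean μ and an Inverse-Gamma(α, β) prior on σ², the Normal likelihood is conjugate: posterior is Inv-Gamma(α + n/2, β + Σ(xᵢ−μ)²/2).
Σ(xᵢ−μ)² = (0.36)² + (-2.81)² + (0.43)² + (1.10)² + (1.13)² + (-1.13)² + (7.34)² + (-7.90)² = 128.2600.
Posterior: Inv-Gamma(3.8 + 8/2, 18.8 + 128.2600/2) = Inv-Gamma(7.80, 82.93000).
E[σ²|data] = β/(α−1) = 82.93000/6.80 = 12.1956.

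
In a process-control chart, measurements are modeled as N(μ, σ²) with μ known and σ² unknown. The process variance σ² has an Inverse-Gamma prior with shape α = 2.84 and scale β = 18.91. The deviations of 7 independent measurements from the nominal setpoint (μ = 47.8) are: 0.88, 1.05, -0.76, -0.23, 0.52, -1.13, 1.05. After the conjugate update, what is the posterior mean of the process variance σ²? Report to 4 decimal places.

With known mean μ and an Inverse-Gamma(α, β) prior on σ², the Normal likelihood is conjugate: posterior is Inv-Gamma(α + n/2, β + Σ(xᵢ−μ)²/2).
Σ(xᵢ−μ)² = (0.88)² + (1.05)² + (-0.76)² + (-0.23)² + (0.52)² + (-1.13)² + (1.05)² = 5.1572.
Posterior: Inv-Gamma(2.84 + 7/2, 18.91 + 5.1572/2) = Inv-Gamma(6.34, 21.48860).
E[σ²|data] = β/(α−1) = 21.48860/5.34 = 4.0241.

4.0241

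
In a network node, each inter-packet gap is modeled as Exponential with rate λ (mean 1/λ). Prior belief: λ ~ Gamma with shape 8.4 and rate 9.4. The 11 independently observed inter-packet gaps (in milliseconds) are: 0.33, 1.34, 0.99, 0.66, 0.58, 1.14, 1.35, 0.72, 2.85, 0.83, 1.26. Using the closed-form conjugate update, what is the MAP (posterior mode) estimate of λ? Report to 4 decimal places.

0.8578

With a Gamma(shape α, rate β) prior on the exponential rate λ, the posterior after n observations with total T = Σxᵢ is Gamma(α+n, β+T).
Sum of observations T = 12.05 milliseconds; n = 11.
Posterior: Gamma(8.4+11, 9.4+12.05) = Gamma(19.4, 21.45).
Mode = (α−1)/β = 0.8578.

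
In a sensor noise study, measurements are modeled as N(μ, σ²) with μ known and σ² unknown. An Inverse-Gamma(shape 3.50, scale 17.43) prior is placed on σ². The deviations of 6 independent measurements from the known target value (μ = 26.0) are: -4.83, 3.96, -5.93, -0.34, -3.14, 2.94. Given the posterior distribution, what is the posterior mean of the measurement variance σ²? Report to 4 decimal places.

11.6049

With known mean μ and an Inverse-Gamma(α, β) prior on σ², the Normal likelihood is conjugate: posterior is Inv-Gamma(α + n/2, β + Σ(xᵢ−μ)²/2).
Σ(xᵢ−μ)² = (-4.83)² + (3.96)² + (-5.93)² + (-0.34)² + (-3.14)² + (2.94)² = 92.7942.
Posterior: Inv-Gamma(3.50 + 6/2, 17.43 + 92.7942/2) = Inv-Gamma(6.50, 63.82710).
E[σ²|data] = β/(α−1) = 63.82710/5.50 = 11.6049.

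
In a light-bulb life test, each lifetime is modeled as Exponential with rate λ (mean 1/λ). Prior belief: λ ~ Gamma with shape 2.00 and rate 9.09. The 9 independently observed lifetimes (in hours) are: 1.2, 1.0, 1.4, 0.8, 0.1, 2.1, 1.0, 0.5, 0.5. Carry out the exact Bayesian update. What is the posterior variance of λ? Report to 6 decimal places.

0.035151

With a Gamma(shape α, rate β) prior on the exponential rate λ, the posterior after n observations with total T = Σxᵢ is Gamma(α+n, β+T).
Sum of observations T = 8.6 hours; n = 9.
Posterior: Gamma(2.00+9, 9.09+8.6) = Gamma(11.00, 17.69).
Var = α/β² = 0.035151.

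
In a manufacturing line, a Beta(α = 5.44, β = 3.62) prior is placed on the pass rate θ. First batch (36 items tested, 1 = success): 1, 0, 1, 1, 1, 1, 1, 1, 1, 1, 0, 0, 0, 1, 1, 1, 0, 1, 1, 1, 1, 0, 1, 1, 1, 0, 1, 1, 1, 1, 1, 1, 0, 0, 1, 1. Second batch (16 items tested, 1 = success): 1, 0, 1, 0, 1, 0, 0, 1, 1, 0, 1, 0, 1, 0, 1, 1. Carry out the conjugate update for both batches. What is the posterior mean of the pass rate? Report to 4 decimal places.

0.6787

The Beta prior is conjugate to a Binomial/Bernoulli likelihood; the update adds successes to α and failures to β.
After batch 1: Beta(5.44+27, 3.62+9) = Beta(32.44, 12.62).
After batch 2: Beta(32.44+9, 12.62+7) = Beta(41.44, 19.62).
Posterior mean = α/(α+β) = 41.44/61.06 = 0.6787.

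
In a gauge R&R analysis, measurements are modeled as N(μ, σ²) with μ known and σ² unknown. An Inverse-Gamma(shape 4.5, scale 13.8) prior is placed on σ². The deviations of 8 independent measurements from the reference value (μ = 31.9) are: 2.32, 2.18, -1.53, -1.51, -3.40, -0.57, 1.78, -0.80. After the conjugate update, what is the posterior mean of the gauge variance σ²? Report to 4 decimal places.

With known mean μ and an Inverse-Gamma(α, β) prior on σ², the Normal likelihood is conjugate: posterior is Inv-Gamma(α + n/2, β + Σ(xᵢ−μ)²/2).
Σ(xᵢ−μ)² = (2.32)² + (2.18)² + (-1.53)² + (-1.51)² + (-3.40)² + (-0.57)² + (1.78)² + (-0.80)² = 30.4491.
Posterior: Inv-Gamma(4.5 + 8/2, 13.8 + 30.4491/2) = Inv-Gamma(8.50, 29.02455).
E[σ²|data] = β/(α−1) = 29.02455/7.50 = 3.8699.

3.8699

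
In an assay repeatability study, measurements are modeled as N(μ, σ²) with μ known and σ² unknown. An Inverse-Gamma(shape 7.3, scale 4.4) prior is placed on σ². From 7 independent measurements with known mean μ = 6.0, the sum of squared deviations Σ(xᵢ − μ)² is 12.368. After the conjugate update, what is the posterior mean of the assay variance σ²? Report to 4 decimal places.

1.0800

With known mean μ and an Inverse-Gamma(α, β) prior on σ², the Normal likelihood is conjugate: posterior is Inv-Gamma(α + n/2, β + Σ(xᵢ−μ)²/2).
Posterior: Inv-Gamma(7.3 + 7/2, 4.4 + 12.368/2) = Inv-Gamma(10.80, 10.5840).
E[σ²|data] = β/(α−1) = 10.5840/9.80 = 1.0800.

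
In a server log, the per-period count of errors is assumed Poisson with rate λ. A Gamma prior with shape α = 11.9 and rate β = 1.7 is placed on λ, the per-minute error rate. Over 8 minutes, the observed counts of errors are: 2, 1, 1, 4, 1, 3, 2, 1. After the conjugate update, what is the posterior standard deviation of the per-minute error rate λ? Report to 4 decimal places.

With a Gamma(shape α, rate β) prior, the Poisson likelihood is conjugate: the posterior is Gamma(α + ΣXᵢ, β + n).
Sum of counts S = 15 over n = 8 minutes.
Posterior: Gamma(α+S, β+n) = Gamma(11.9+15, 1.7+8) = Gamma(26.9, 9.7).
SD = √α/β = √26.9/9.7 = 0.5347.

0.5347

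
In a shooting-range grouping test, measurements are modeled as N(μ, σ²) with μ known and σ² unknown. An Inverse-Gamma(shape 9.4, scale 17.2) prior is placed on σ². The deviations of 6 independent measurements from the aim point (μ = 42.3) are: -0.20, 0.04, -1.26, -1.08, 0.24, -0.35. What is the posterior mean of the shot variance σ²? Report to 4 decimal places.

1.6393

With known mean μ and an Inverse-Gamma(α, β) prior on σ², the Normal likelihood is conjugate: posterior is Inv-Gamma(α + n/2, β + Σ(xᵢ−μ)²/2).
Σ(xᵢ−μ)² = (-0.20)² + (0.04)² + (-1.26)² + (-1.08)² + (0.24)² + (-0.35)² = 2.9757.
Posterior: Inv-Gamma(9.4 + 6/2, 17.2 + 2.9757/2) = Inv-Gamma(12.40, 18.68785).
E[σ²|data] = β/(α−1) = 18.68785/11.40 = 1.6393.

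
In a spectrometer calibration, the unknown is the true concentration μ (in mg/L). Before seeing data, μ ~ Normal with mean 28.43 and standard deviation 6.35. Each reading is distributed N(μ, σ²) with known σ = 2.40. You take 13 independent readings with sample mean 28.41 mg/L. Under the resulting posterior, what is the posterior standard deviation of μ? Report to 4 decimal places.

0.6620

For Normal data with known variance σ², a Normal(μ₀, σ₀²) prior on μ is conjugate. Posterior precision = 1/σ₀² + n/σ²; posterior mean is the precision-weighted average of μ₀ and x̄.
σ₀² = 6.35² = 40.3225, σ² = 2.40² = 5.76; σ² + n·σ₀² = 5.76 + 13·40.3225 = 529.9525.
Posterior precision = 1/σ₀² + n/σ² = 1/40.3225 + 13/5.76 = (σ² + n·σ₀²)/(σ₀²σ²) = 529.9525/(40.3225·5.76); posterior variance σₙ² = σ₀²σ²/(σ² + n·σ₀²) = 40.3225·5.76/529.9525 = 0.438261.
Posterior SD = √σₙ² = √(40.3225·5.76/529.9525) = 0.6620.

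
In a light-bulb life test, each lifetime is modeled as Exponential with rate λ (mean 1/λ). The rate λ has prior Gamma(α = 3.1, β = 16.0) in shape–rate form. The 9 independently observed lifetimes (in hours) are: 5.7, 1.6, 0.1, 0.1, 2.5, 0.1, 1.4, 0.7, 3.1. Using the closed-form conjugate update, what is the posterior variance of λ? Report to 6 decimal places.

0.012351

With a Gamma(shape α, rate β) prior on the exponential rate λ, the posterior after n observations with total T = Σxᵢ is Gamma(α+n, β+T).
Sum of observations T = 15.3 hours; n = 9.
Posterior: Gamma(3.1+9, 16.0+15.3) = Gamma(12.1, 31.3).
Var = α/β² = 0.012351.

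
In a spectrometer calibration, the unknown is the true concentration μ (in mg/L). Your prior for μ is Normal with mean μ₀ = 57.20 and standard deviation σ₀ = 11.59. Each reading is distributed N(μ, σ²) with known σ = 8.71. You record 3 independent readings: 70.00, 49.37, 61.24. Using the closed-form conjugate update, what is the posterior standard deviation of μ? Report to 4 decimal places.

4.6132

For Normal data with known variance σ², a Normal(μ₀, σ₀²) prior on μ is conjugate. Posterior precision = 1/σ₀² + n/σ²; posterior mean is the precision-weighted average of μ₀ and x̄.
σ₀² = 11.59² = 134.3281, σ² = 8.71² = 75.8641; σ² + n·σ₀² = 75.8641 + 3·134.3281 = 478.8484.
Posterior precision = 1/σ₀² + n/σ² = 1/134.3281 + 3/75.8641 = (σ² + n·σ₀²)/(σ₀²σ²) = 478.8484/(134.3281·75.8641); posterior variance σₙ² = σ₀²σ²/(σ² + n·σ₀²) = 134.3281·75.8641/478.8484 = 21.281642.
Posterior SD = √σₙ² = √(134.3281·75.8641/478.8484) = 4.6132.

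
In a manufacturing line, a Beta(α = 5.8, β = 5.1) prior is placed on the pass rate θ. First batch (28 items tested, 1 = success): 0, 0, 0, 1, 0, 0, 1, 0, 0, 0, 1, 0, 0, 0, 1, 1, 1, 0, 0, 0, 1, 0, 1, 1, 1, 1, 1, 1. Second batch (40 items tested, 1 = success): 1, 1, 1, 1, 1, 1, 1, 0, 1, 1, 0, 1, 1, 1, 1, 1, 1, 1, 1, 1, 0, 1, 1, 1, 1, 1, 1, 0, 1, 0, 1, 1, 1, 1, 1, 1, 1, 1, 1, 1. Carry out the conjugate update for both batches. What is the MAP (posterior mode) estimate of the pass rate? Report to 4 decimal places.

The Beta prior is conjugate to a Binomial/Bernoulli likelihood; the update adds successes to α and failures to β.
After batch 1: Beta(5.8+13, 5.1+15) = Beta(18.8, 20.1).
After batch 2: Beta(18.8+35, 20.1+5) = Beta(53.8, 25.1).
Mode of Beta(a,b) for a,b>1 is (a−1)/(a+b−2) = 52.8/76.9 = 0.6866.

0.6866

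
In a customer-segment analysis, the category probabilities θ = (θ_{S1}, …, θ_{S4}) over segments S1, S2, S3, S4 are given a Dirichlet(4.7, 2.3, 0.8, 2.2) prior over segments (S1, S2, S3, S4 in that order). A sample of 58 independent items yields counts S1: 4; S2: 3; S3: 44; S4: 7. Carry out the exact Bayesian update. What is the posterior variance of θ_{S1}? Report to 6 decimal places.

The Dirichlet prior is conjugate to the Multinomial likelihood: each posterior αⱼ = prior αⱼ + observed count nⱼ.
Posterior concentration: (8.7, 5.3, 44.8, 9.2), total = 68.0.
Var[θ_j] = α_j(Σα−α_j)/((Σα)²(Σα+1)) = 8.7·59.3/(68.0²·69.0) = 0.001617.

0.001617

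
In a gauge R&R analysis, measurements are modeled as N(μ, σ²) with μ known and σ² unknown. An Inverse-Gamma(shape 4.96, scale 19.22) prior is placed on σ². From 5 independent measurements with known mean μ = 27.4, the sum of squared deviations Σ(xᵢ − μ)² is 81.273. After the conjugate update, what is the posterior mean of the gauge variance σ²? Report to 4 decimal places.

With known mean μ and an Inverse-Gamma(α, β) prior on σ², the Normal likelihood is conjugate: posterior is Inv-Gamma(α + n/2, β + Σ(xᵢ−μ)²/2).
Posterior: Inv-Gamma(4.96 + 5/2, 19.22 + 81.273/2) = Inv-Gamma(7.46, 59.8565).
E[σ²|data] = β/(α−1) = 59.8565/6.46 = 9.2657.

9.2657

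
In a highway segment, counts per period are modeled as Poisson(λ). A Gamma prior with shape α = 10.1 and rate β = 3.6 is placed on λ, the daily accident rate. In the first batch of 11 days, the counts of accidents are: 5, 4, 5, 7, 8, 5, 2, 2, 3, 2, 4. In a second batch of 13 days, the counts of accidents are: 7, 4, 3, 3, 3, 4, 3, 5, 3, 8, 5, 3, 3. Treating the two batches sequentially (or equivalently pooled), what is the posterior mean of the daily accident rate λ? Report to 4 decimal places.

With a Gamma(shape α, rate β) prior, the Poisson likelihood is conjugate: the posterior is Gamma(α + ΣXᵢ, β + n).
Batch 1: sum of counts S = 47 over n = 11 days.
After batch 1: Gamma(α+S, β+n) = Gamma(10.1+47, 3.6+11) = Gamma(57.1, 14.6).
Batch 2: sum of counts S = 54 over n = 13 days.
After batch 2: Gamma(α+S, β+n) = Gamma(57.1+54, 14.6+13) = Gamma(111.1, 27.6).
Posterior mean = α/β = 111.1/27.6 = 4.0254.

4.0254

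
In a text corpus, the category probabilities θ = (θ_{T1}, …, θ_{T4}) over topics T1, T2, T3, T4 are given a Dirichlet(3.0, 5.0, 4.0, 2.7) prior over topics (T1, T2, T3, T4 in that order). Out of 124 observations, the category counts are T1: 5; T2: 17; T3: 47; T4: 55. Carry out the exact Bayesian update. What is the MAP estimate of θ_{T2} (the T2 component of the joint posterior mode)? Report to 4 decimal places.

The Dirichlet prior is conjugate to the Multinomial likelihood: each posterior αⱼ = prior αⱼ + observed count nⱼ.
Posterior concentration: (8.0, 22.0, 51.0, 57.7), total = 138.7.
Joint mode component: (α_{T2}−1)/(Σα−K) = 21.0/134.7 = 0.1559.

0.1559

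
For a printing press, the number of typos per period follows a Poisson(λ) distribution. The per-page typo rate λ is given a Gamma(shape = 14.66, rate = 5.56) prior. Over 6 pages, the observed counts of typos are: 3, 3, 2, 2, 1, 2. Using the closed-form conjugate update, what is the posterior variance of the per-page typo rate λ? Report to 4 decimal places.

With a Gamma(shape α, rate β) prior, the Poisson likelihood is conjugate: the posterior is Gamma(α + ΣXᵢ, β + n).
Sum of counts S = 13 over n = 6 pages.
Posterior: Gamma(α+S, β+n) = Gamma(14.66+13, 5.56+6) = Gamma(27.66, 11.56).
Var = α/β² = 27.66/11.56² = 0.2070.

0.2070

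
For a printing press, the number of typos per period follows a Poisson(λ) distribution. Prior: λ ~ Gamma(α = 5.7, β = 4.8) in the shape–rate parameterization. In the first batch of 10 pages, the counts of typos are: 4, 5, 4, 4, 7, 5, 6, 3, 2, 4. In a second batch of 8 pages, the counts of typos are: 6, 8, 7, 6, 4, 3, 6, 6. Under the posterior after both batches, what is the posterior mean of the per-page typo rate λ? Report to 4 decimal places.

With a Gamma(shape α, rate β) prior, the Poisson likelihood is conjugate: the posterior is Gamma(α + ΣXᵢ, β + n).
Batch 1: sum of counts S = 44 over n = 10 pages.
After batch 1: Gamma(α+S, β+n) = Gamma(5.7+44, 4.8+10) = Gamma(49.7, 14.8).
Batch 2: sum of counts S = 46 over n = 8 pages.
After batch 2: Gamma(α+S, β+n) = Gamma(49.7+46, 14.8+8) = Gamma(95.7, 22.8).
Posterior mean = α/β = 95.7/22.8 = 4.1974.

4.1974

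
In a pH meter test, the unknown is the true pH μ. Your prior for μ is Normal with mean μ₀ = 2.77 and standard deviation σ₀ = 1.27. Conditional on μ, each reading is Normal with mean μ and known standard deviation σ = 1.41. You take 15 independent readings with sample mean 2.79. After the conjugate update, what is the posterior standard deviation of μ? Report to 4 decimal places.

0.3500

For Normal data with known variance σ², a Normal(μ₀, σ₀²) prior on μ is conjugate. Posterior precision = 1/σ₀² + n/σ²; posterior mean is the precision-weighted average of μ₀ and x̄.
σ₀² = 1.27² = 1.6129, σ² = 1.41² = 1.9881; σ² + n·σ₀² = 1.9881 + 15·1.6129 = 26.1816.
Posterior precision = 1/σ₀² + n/σ² = 1/1.6129 + 15/1.9881 = (σ² + n·σ₀²)/(σ₀²σ²) = 26.1816/(1.6129·1.9881); posterior variance σₙ² = σ₀²σ²/(σ² + n·σ₀²) = 1.6129·1.9881/26.1816 = 0.122476.
Posterior SD = √σₙ² = √(1.6129·1.9881/26.1816) = 0.3500.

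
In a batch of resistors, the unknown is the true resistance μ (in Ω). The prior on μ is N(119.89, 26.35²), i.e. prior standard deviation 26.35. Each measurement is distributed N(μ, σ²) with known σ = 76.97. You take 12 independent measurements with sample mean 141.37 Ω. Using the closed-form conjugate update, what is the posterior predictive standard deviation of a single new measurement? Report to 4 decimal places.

78.8221

For Normal data with known variance σ², a Normal(μ₀, σ₀²) prior on μ is conjugate. Posterior precision = 1/σ₀² + n/σ²; posterior mean is the precision-weighted average of μ₀ and x̄.
σ₀² = 26.35² = 694.3225, σ² = 76.97² = 5924.3809; σ² + n·σ₀² = 5924.3809 + 12·694.3225 = 14256.2509.
Posterior precision = 1/σ₀² + n/σ² = 1/694.3225 + 12/5924.3809 = (σ² + n·σ₀²)/(σ₀²σ²) = 14256.2509/(694.3225·5924.3809); posterior variance σₙ² = σ₀²σ²/(σ² + n·σ₀²) = 694.3225·5924.3809/14256.2509 = 288.535253.
Predictive variance for one new observation = σₙ² + σ² = 694.3225·5924.3809/14256.2509 + 5924.3809 = σ²·(σ₀² + 14256.2509)/14256.2509 = 5924.3809·14950.5734/14256.2509 = 6212.916153; SD = √(5924.3809·14950.5734/14256.2509) = 78.8221.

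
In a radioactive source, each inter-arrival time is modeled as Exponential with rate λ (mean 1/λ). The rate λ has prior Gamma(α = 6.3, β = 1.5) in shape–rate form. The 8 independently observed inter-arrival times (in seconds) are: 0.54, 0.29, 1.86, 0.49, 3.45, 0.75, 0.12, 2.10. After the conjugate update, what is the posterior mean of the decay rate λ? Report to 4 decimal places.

With a Gamma(shape α, rate β) prior on the exponential rate λ, the posterior after n observations with total T = Σxᵢ is Gamma(α+n, β+T).
Sum of observations T = 9.60 seconds; n = 8.
Posterior: Gamma(6.3+8, 1.5+9.60) = Gamma(14.3, 11.10).
Posterior mean of λ = α/β = 14.3/11.10 = 1.2883.

1.2883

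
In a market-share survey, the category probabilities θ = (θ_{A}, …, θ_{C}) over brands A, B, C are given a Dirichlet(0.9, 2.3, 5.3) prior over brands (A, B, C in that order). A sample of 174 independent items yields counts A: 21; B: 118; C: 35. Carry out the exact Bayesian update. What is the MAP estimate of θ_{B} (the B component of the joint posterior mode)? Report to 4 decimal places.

The Dirichlet prior is conjugate to the Multinomial likelihood: each posterior αⱼ = prior αⱼ + observed count nⱼ.
Posterior concentration: (21.9, 120.3, 40.3), total = 182.5.
Joint mode component: (α_{B}−1)/(Σα−K) = 119.3/179.5 = 0.6646.

0.6646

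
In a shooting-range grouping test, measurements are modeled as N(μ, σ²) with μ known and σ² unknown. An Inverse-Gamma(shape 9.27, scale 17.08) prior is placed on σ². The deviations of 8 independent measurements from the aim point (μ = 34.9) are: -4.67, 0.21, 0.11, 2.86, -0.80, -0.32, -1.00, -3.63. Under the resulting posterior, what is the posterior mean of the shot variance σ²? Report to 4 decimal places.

With known mean μ and an Inverse-Gamma(α, β) prior on σ², the Normal likelihood is conjugate: posterior is Inv-Gamma(α + n/2, β + Σ(xᵢ−μ)²/2).
Σ(xᵢ−μ)² = (-4.67)² + (0.21)² + (0.11)² + (2.86)² + (-0.80)² + (-0.32)² + (-1.00)² + (-3.63)² = 44.9640.
Posterior: Inv-Gamma(9.27 + 8/2, 17.08 + 44.9640/2) = Inv-Gamma(13.27, 39.56200).
E[σ²|data] = β/(α−1) = 39.56200/12.27 = 3.2243.

3.2243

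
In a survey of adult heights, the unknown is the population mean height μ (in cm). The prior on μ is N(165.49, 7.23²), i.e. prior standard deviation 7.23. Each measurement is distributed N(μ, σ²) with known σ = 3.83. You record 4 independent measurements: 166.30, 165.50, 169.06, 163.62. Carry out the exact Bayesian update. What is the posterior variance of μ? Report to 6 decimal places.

For Normal data with known variance σ², a Normal(μ₀, σ₀²) prior on μ is conjugate. Posterior precision = 1/σ₀² + n/σ²; posterior mean is the precision-weighted average of μ₀ and x̄.
σ₀² = 7.23² = 52.2729, σ² = 3.83² = 14.6689; σ² + n·σ₀² = 14.6689 + 4·52.2729 = 223.7605.
Posterior precision = 1/σ₀² + n/σ² = 1/52.2729 + 4/14.6689 = (σ² + n·σ₀²)/(σ₀²σ²) = 223.7605/(52.2729·14.6689); posterior variance σₙ² = σ₀²σ²/(σ² + n·σ₀²) = 52.2729·14.6689/223.7605 = 3.426815.

3.426815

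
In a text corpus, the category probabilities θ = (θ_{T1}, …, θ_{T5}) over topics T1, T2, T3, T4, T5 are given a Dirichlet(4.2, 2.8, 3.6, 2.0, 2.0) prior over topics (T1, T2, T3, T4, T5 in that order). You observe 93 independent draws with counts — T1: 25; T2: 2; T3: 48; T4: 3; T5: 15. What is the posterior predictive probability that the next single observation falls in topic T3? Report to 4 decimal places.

0.4796

The Dirichlet prior is conjugate to the Multinomial likelihood: each posterior αⱼ = prior αⱼ + observed count nⱼ.
Posterior concentration: (29.2, 4.8, 51.6, 5.0, 17.0), total = 107.6.
P(next = T3 | data) = α_{T3}/Σα = 0.4796.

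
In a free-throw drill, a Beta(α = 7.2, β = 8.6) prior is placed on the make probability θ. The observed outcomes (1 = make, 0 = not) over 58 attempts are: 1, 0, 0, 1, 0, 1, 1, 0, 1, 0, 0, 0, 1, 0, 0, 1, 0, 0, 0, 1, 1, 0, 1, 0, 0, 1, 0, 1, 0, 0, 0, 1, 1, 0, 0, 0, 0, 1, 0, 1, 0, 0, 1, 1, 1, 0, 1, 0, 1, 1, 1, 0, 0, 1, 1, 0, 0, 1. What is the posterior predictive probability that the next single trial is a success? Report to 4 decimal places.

0.4499

The Beta prior is conjugate to a Binomial/Bernoulli likelihood; the update adds successes to α and failures to β.
Posterior: Beta(α+k, β+n−k) = Beta(7.2+26, 8.6+32) = Beta(33.2, 40.6).
For a single future Bernoulli trial, P(success | data) = α/(α+β) = 0.4499.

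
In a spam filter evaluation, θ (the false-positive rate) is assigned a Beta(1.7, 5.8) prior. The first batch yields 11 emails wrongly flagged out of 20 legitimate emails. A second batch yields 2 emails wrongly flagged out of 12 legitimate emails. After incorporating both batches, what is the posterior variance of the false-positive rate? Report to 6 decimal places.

0.005769

The Beta prior is conjugate to a Binomial/Bernoulli likelihood; the update adds successes to α and failures to β.
After batch 1: Beta(1.7+11, 5.8+9) = Beta(12.7, 14.8).
After batch 2: Beta(12.7+2, 14.8+10) = Beta(14.7, 24.8).
Var = αβ/((α+β)²(α+β+1)) = 14.7·24.8/(39.5²·40.5) = 0.005769.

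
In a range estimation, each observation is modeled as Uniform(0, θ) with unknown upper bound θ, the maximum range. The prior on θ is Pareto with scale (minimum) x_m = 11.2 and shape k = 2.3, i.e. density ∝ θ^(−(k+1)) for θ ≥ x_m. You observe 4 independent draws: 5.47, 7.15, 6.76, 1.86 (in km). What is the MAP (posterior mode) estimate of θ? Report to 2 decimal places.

11.20

A Pareto(scale x_m, shape k) prior on the upper bound θ of Uniform(0, θ) is conjugate: posterior is Pareto(max(x_m, max xᵢ), k + n).
Sample maximum = 7.15; prior scale x_m = 11.2 → posterior scale = max = 11.20.
Posterior shape = 2.3 + 4 = 6.3.
The Pareto density is decreasing on [x_m, ∞), so the mode is x_m = 11.20.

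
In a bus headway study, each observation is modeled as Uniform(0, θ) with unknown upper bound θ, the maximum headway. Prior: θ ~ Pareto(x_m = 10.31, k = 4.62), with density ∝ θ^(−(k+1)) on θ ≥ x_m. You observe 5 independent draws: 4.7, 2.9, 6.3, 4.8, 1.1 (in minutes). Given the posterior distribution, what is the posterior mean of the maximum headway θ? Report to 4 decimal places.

A Pareto(scale x_m, shape k) prior on the upper bound θ of Uniform(0, θ) is conjugate: posterior is Pareto(max(x_m, max xᵢ), k + n).
Sample maximum = 6.3; prior scale x_m = 10.31 → posterior scale = max = 10.31.
Posterior shape = 4.62 + 5 = 9.62.
E[θ|data] = k·x_m/(k−1) = 9.62·10.31/8.62 = 11.5061.

11.5061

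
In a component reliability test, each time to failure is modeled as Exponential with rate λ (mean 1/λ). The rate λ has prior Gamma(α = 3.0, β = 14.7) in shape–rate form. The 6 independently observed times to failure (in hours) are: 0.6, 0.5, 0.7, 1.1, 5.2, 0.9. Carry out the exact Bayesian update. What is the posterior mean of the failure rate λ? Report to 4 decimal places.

With a Gamma(shape α, rate β) prior on the exponential rate λ, the posterior after n observations with total T = Σxᵢ is Gamma(α+n, β+T).
Sum of observations T = 9.0 hours; n = 6.
Posterior: Gamma(3.0+6, 14.7+9.0) = Gamma(9.0, 23.7).
Posterior mean of λ = α/β = 9.0/23.7 = 0.3797.

0.3797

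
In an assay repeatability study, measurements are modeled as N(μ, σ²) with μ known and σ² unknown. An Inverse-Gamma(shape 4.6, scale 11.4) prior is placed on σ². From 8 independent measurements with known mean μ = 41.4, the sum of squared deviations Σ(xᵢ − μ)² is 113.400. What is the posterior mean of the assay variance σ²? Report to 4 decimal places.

With known mean μ and an Inverse-Gamma(α, β) prior on σ², the Normal likelihood is conjugate: posterior is Inv-Gamma(α + n/2, β + Σ(xᵢ−μ)²/2).
Posterior: Inv-Gamma(4.6 + 8/2, 11.4 + 113.400/2) = Inv-Gamma(8.60, 68.1000).
E[σ²|data] = β/(α−1) = 68.1000/7.60 = 8.9605.

8.9605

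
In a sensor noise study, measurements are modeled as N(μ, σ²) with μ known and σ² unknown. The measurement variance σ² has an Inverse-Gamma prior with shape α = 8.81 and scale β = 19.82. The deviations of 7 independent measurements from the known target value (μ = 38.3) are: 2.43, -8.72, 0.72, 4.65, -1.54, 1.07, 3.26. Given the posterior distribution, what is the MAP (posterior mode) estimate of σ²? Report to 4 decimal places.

5.9304

With known mean μ and an Inverse-Gamma(α, β) prior on σ², the Normal likelihood is conjugate: posterior is Inv-Gamma(α + n/2, β + Σ(xᵢ−μ)²/2).
Σ(xᵢ−μ)² = (2.43)² + (-8.72)² + (0.72)² + (4.65)² + (-1.54)² + (1.07)² + (3.26)² = 118.2283.
Posterior: Inv-Gamma(8.81 + 7/2, 19.82 + 118.2283/2) = Inv-Gamma(12.31, 78.93415).
Mode = β/(α+1) = 78.93415/13.31 = 5.9304.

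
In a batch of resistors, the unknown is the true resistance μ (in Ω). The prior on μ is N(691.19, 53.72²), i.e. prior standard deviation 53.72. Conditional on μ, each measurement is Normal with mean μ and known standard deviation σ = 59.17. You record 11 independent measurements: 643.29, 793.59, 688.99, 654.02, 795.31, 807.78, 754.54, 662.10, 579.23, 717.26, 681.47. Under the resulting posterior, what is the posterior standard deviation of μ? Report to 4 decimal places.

16.9312

For Normal data with known variance σ², a Normal(μ₀, σ₀²) prior on μ is conjugate. Posterior precision = 1/σ₀² + n/σ²; posterior mean is the precision-weighted average of μ₀ and x̄.
σ₀² = 53.72² = 2885.8384, σ² = 59.17² = 3501.0889; σ² + n·σ₀² = 3501.0889 + 11·2885.8384 = 35245.3113.
Posterior precision = 1/σ₀² + n/σ² = 1/2885.8384 + 11/3501.0889 = (σ² + n·σ₀²)/(σ₀²σ²) = 35245.3113/(2885.8384·3501.0889); posterior variance σₙ² = σ₀²σ²/(σ² + n·σ₀²) = 2885.8384·3501.0889/35245.3113 = 286.664422.
Posterior SD = √σₙ² = √(2885.8384·3501.0889/35245.3113) = 16.9312.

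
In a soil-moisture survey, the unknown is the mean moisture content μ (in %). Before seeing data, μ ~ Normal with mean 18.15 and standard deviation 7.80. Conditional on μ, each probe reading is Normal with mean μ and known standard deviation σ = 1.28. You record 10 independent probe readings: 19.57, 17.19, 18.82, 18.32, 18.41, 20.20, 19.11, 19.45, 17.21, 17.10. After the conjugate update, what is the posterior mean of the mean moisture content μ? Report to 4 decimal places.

18.5370

For Normal data with known variance σ², a Normal(μ₀, σ₀²) prior on μ is conjugate. Posterior precision = 1/σ₀² + n/σ²; posterior mean is the precision-weighted average of μ₀ and x̄.
Σxᵢ = 19.57 + 17.19 + 18.82 + 18.32 + 18.41 + 20.20 + 19.11 + 19.45 + 17.21 + 17.10 = 185.38, so n·x̄ = 185.38.
σ₀² = 7.80² = 60.84, σ² = 1.28² = 1.6384; σ² + n·σ₀² = 1.6384 + 10·60.84 = 610.0384.
Posterior mean = (μ₀/σ₀² + n·x̄/σ²)/(1/σ₀² + n/σ²) = (σ²·μ₀ + σ₀²·n·x̄)/(σ² + n·σ₀²) = (1.6384·18.15 + 60.84·185.38)/610.0384 = 11308.25616/610.0384 = 18.5370.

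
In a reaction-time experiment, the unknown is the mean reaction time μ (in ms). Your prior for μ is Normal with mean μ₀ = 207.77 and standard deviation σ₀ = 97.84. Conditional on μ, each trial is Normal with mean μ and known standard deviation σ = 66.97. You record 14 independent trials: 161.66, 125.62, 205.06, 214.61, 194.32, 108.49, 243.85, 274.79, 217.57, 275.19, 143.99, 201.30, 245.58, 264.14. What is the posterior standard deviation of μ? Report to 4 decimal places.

17.6063

For Normal data with known variance σ², a Normal(μ₀, σ₀²) prior on μ is conjugate. Posterior precision = 1/σ₀² + n/σ²; posterior mean is the precision-weighted average of μ₀ and x̄.
σ₀² = 97.84² = 9572.6656, σ² = 66.97² = 4484.9809; σ² + n·σ₀² = 4484.9809 + 14·9572.6656 = 138502.2993.
Posterior precision = 1/σ₀² + n/σ² = 1/9572.6656 + 14/4484.9809 = (σ² + n·σ₀²)/(σ₀²σ²) = 138502.2993/(9572.6656·4484.9809); posterior variance σₙ² = σ₀²σ²/(σ² + n·σ₀²) = 9572.6656·4484.9809/138502.2993 = 309.982019.
Posterior SD = √σₙ² = √(9572.6656·4484.9809/138502.2993) = 17.6063.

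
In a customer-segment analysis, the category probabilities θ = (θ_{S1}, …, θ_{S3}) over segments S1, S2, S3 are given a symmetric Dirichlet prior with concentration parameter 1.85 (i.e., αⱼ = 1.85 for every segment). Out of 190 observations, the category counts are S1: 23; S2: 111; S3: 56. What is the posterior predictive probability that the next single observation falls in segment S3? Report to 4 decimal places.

The Dirichlet prior is conjugate to the Multinomial likelihood: each posterior αⱼ = prior αⱼ + observed count nⱼ.
Posterior concentration: (24.85, 112.85, 57.85), total = 195.55.
P(next = S3 | data) = α_{S3}/Σα = 0.2958.

0.2958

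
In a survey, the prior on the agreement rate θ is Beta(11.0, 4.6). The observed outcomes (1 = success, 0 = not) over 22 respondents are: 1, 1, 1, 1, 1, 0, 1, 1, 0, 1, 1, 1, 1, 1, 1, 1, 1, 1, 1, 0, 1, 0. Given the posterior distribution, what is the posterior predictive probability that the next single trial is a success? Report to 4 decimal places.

The Beta prior is conjugate to a Binomial/Bernoulli likelihood; the update adds successes to α and failures to β.
Posterior: Beta(α+k, β+n−k) = Beta(11.0+18, 4.6+4) = Beta(29.0, 8.6).
For a single future Bernoulli trial, P(success | data) = α/(α+β) = 0.7713.

0.7713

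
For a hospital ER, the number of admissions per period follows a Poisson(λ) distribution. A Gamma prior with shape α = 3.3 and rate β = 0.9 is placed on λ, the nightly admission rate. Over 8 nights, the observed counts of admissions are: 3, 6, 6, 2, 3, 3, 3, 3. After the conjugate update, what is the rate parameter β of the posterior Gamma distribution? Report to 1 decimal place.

8.9

With a Gamma(shape α, rate β) prior, the Poisson likelihood is conjugate: the posterior is Gamma(α + ΣXᵢ, β + n).
Sum of counts S = 29 over n = 8 nights.
Posterior: Gamma(α+S, β+n) = Gamma(3.3+29, 0.9+8) = Gamma(32.3, 8.9).
Posterior β = 8.9.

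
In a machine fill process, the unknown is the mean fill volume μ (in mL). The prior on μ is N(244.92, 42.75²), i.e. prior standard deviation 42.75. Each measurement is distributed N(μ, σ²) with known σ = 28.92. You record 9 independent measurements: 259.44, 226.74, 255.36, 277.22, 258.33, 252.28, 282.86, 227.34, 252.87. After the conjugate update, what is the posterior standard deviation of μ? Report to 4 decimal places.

9.4039

For Normal data with known variance σ², a Normal(μ₀, σ₀²) prior on μ is conjugate. Posterior precision = 1/σ₀² + n/σ²; posterior mean is the precision-weighted average of μ₀ and x̄.
σ₀² = 42.75² = 1827.5625, σ² = 28.92² = 836.3664; σ² + n·σ₀² = 836.3664 + 9·1827.5625 = 17284.4289.
Posterior precision = 1/σ₀² + n/σ² = 1/1827.5625 + 9/836.3664 = (σ² + n·σ₀²)/(σ₀²σ²) = 17284.4289/(1827.5625·836.3664); posterior variance σₙ² = σ₀²σ²/(σ² + n·σ₀²) = 1827.5625·836.3664/17284.4289 = 88.432882.
Posterior SD = √σₙ² = √(1827.5625·836.3664/17284.4289) = 9.4039.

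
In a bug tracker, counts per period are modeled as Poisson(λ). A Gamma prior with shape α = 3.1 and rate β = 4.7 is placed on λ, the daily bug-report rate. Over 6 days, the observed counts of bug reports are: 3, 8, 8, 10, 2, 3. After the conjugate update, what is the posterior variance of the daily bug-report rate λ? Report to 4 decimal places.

0.3240

With a Gamma(shape α, rate β) prior, the Poisson likelihood is conjugate: the posterior is Gamma(α + ΣXᵢ, β + n).
Sum of counts S = 34 over n = 6 days.
Posterior: Gamma(α+S, β+n) = Gamma(3.1+34, 4.7+6) = Gamma(37.1, 10.7).
Var = α/β² = 37.1/10.7² = 0.3240.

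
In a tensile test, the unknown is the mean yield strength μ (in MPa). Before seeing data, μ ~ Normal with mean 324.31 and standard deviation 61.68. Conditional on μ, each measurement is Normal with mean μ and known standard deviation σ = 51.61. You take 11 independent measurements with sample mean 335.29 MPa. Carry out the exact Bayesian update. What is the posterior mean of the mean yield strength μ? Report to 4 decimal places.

For Normal data with known variance σ², a Normal(μ₀, σ₀²) prior on μ is conjugate. Posterior precision = 1/σ₀² + n/σ²; posterior mean is the precision-weighted average of μ₀ and x̄.
n·x̄ = 11·335.29 = 3688.19.
σ₀² = 61.68² = 3804.4224, σ² = 51.61² = 2663.5921; σ² + n·σ₀² = 2663.5921 + 11·3804.4224 = 44512.2385.
Posterior mean = (μ₀/σ₀² + n·x̄/σ²)/(1/σ₀² + n/σ²) = (σ²·μ₀ + σ₀²·n·x̄)/(σ² + n·σ₀²) = (2663.5921·324.31 + 3804.4224·3688.19)/44512.2385 = 14895262.205407/44512.2385 = 334.6330.

334.6330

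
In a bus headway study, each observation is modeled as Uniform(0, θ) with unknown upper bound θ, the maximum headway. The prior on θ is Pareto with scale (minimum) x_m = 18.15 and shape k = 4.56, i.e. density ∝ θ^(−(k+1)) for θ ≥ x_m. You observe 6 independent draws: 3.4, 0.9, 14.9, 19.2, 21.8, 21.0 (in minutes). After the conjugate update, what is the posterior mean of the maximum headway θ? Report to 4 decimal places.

24.0803

A Pareto(scale x_m, shape k) prior on the upper bound θ of Uniform(0, θ) is conjugate: posterior is Pareto(max(x_m, max xᵢ), k + n).
Sample maximum = 21.8; prior scale x_m = 18.15 → posterior scale = max = 21.80.
Posterior shape = 4.56 + 6 = 10.56.
E[θ|data] = k·x_m/(k−1) = 10.56·21.80/9.56 = 24.0803.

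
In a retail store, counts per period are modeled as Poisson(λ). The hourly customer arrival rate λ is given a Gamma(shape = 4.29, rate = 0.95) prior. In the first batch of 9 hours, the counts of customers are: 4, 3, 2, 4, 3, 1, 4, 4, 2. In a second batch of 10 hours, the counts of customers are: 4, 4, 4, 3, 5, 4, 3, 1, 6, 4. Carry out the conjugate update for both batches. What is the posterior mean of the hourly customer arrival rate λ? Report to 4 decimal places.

With a Gamma(shape α, rate β) prior, the Poisson likelihood is conjugate: the posterior is Gamma(α + ΣXᵢ, β + n).
Batch 1: sum of counts S = 27 over n = 9 hours.
After batch 1: Gamma(α+S, β+n) = Gamma(4.29+27, 0.95+9) = Gamma(31.29, 9.95).
Batch 2: sum of counts S = 38 over n = 10 hours.
After batch 2: Gamma(α+S, β+n) = Gamma(31.29+38, 9.95+10) = Gamma(69.29, 19.95).
Posterior mean = α/β = 69.29/19.95 = 3.4732.

3.4732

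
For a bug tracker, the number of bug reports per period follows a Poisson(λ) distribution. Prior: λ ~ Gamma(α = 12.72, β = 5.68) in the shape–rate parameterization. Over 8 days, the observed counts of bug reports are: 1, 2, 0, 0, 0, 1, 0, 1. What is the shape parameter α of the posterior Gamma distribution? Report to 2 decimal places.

With a Gamma(shape α, rate β) prior, the Poisson likelihood is conjugate: the posterior is Gamma(α + ΣXᵢ, β + n).
Sum of counts S = 5 over n = 8 days.
Posterior: Gamma(α+S, β+n) = Gamma(12.72+5, 5.68+8) = Gamma(17.72, 13.68).
Posterior α = 17.72.

17.72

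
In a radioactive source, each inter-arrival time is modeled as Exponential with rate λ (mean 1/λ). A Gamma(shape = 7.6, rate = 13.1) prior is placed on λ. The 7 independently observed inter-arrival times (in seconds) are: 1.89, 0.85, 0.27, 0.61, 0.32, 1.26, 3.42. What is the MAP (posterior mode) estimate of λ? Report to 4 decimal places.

0.6262

With a Gamma(shape α, rate β) prior on the exponential rate λ, the posterior after n observations with total T = Σxᵢ is Gamma(α+n, β+T).
Sum of observations T = 8.62 seconds; n = 7.
Posterior: Gamma(7.6+7, 13.1+8.62) = Gamma(14.6, 21.72).
Mode = (α−1)/β = 0.6262.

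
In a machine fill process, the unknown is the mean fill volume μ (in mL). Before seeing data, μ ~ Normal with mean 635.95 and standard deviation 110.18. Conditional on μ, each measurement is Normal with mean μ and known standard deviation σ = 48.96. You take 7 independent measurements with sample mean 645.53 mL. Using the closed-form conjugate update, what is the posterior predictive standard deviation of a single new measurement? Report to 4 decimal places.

For Normal data with known variance σ², a Normal(μ₀, σ₀²) prior on μ is conjugate. Posterior precision = 1/σ₀² + n/σ²; posterior mean is the precision-weighted average of μ₀ and x̄.
σ₀² = 110.18² = 12139.6324, σ² = 48.96² = 2397.0816; σ² + n·σ₀² = 2397.0816 + 7·12139.6324 = 87374.5084.
Posterior precision = 1/σ₀² + n/σ² = 1/12139.6324 + 7/2397.0816 = (σ² + n·σ₀²)/(σ₀²σ²) = 87374.5084/(12139.6324·2397.0816); posterior variance σₙ² = σ₀²σ²/(σ² + n·σ₀²) = 12139.6324·2397.0816/87374.5084 = 333.045530.
Predictive variance for one new observation = σₙ² + σ² = 12139.6324·2397.0816/87374.5084 + 2397.0816 = σ²·(σ₀² + 87374.5084)/87374.5084 = 2397.0816·99514.1408/87374.5084 = 2730.127130; SD = √(2397.0816·99514.1408/87374.5084) = 52.2506.

52.2506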